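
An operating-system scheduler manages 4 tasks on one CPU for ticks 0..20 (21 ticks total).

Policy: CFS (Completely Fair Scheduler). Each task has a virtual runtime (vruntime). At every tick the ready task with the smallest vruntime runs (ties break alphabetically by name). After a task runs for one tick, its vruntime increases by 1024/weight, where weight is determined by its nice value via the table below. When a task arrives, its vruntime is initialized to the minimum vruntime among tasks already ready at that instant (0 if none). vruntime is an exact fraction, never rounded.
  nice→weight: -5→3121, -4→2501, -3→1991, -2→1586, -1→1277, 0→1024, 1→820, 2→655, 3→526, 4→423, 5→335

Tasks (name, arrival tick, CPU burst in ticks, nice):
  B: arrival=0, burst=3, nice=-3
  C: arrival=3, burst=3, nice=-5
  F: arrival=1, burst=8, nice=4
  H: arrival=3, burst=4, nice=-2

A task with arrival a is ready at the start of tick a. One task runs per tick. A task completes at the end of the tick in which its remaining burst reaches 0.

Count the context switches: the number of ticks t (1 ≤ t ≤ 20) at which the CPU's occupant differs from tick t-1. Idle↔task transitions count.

t=0: vr[B=0] → run B
t=1: vr[B=1024/1991 F=1024/1991] → run B
t=2: vr[B=2048/1991 F=1024/1991] → run F
t=3: vr[B=2048/1991 C=2048/1991 F=2471936/842193 H=2048/1991] → run B
t=4: vr[C=2048/1991 F=2471936/842193 H=2048/1991] → run C
t=5: vr[C=8430592/6213911 F=2471936/842193 H=2048/1991] → run H
t=6: vr[C=8430592/6213911 F=2471936/842193 H=2643456/1578863] → run C
t=7: vr[C=10469376/6213911 F=2471936/842193 H=2643456/1578863] → run H
t=8: vr[C=10469376/6213911 F=2471936/842193 H=3662848/1578863] → run C
t=9: vr[F=2471936/842193 H=3662848/1578863] → run H
t=10: vr[F=2471936/842193 H=4682240/1578863] → run F
t=11: vr[F=4510720/842193 H=4682240/1578863] → run H
t=12: vr[F=4510720/842193] → run F
t=13: vr[F=2183168/280731] → run F
t=14: vr[F=8588288/842193] → run F
t=15: vr[F=10627072/842193] → run F
t=16: vr[F=4221952/280731] → run F
t=17: vr[F=14704640/842193] → run F
t=18: (idle)
t=19: (idle)
t=20: (idle)

context switches = 12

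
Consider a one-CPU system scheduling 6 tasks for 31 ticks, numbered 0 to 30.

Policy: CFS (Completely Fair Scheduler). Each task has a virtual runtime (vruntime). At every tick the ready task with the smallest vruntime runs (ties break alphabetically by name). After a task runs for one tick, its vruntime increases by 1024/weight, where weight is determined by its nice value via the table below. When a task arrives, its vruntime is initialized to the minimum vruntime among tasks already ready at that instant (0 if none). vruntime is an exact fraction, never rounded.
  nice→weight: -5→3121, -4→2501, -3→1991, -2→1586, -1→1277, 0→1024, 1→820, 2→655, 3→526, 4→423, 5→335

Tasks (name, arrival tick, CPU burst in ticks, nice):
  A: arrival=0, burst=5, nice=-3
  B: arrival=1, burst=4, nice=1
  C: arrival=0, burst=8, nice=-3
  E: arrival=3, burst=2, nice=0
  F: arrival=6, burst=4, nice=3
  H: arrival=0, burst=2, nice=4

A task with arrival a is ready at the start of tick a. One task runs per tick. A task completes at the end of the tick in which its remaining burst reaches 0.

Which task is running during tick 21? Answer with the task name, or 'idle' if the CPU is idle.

t=0: vr[A=0 C=0 H=0] → run A
t=1: vr[A=1024/1991 B=0 C=0 H=0] → run B
t=2: vr[A=1024/1991 B=256/205 C=0 H=0] → run C
t=3: vr[A=1024/1991 B=256/205 C=1024/1991 E=0 H=0] → run E
t=4: vr[A=1024/1991 B=256/205 C=1024/1991 E=1 H=0] → run H
t=5: vr[A=1024/1991 B=256/205 C=1024/1991 E=1 H=1024/423] → run A
t=6: vr[A=2048/1991 B=256/205 C=1024/1991 E=1 F=1024/1991 H=1024/423] → run C
t=7: vr[A=2048/1991 B=256/205 C=2048/1991 E=1 F=1024/1991 H=1024/423] → run F
t=8: vr[A=2048/1991 B=256/205 C=2048/1991 E=1 F=1288704/523633 H=1024/423] → run E
t=9: vr[A=2048/1991 B=256/205 C=2048/1991 F=1288704/523633 H=1024/423] → run A
t=10: vr[A=3072/1991 B=256/205 C=2048/1991 F=1288704/523633 H=1024/423] → run C
t=11: vr[A=3072/1991 B=256/205 C=3072/1991 F=1288704/523633 H=1024/423] → run B
t=12: vr[A=3072/1991 B=512/205 C=3072/1991 F=1288704/523633 H=1024/423] → run A
t=13: vr[A=4096/1991 B=512/205 C=3072/1991 F=1288704/523633 H=1024/423] → run C
t=14: vr[A=4096/1991 B=512/205 C=4096/1991 F=1288704/523633 H=1024/423] → run A
t=15: vr[B=512/205 C=4096/1991 F=1288704/523633 H=1024/423] → run C
t=16: vr[B=512/205 C=5120/1991 F=1288704/523633 H=1024/423] → run H
t=17: vr[B=512/205 C=5120/1991 F=1288704/523633] → run F
t=18: vr[B=512/205 C=5120/1991 F=2308096/523633] → run B
t=19: vr[B=768/205 C=5120/1991 F=2308096/523633] → run C
t=20: vr[B=768/205 C=6144/1991 F=2308096/523633] → run C
t=21: vr[B=768/205 C=7168/1991 F=2308096/523633] → run C
t=22: vr[B=768/205 F=2308096/523633] → run B
t=23: vr[F=2308096/523633] → run F
t=24: vr[F=3327488/523633] → run F
t=25: (idle)
t=26: (idle)
t=27: (idle)
t=28: (idle)
t=29: (idle)
t=30: (idle)

running at tick 21 = C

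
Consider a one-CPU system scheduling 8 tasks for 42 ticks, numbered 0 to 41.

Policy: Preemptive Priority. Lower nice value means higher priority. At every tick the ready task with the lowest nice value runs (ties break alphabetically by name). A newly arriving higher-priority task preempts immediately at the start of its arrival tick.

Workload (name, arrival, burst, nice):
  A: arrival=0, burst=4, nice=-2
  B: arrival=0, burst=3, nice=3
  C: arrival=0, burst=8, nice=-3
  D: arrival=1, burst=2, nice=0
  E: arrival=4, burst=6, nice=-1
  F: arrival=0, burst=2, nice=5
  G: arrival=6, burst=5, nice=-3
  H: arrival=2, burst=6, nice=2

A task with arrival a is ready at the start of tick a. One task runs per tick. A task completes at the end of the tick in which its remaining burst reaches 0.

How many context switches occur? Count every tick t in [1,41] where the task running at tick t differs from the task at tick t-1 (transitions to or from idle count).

context switches = 8

t=0: ready={A,B,C,F} → run C
t=1: ready={A,B,C,D,F} → run C
t=2: ready={A,B,C,D,F,H} → run C
t=3: ready={A,B,C,D,F,H} → run C
t=4: ready={A,B,C,D,E,F,H} → run C
t=5: ready={A,B,C,D,E,F,H} → run C
t=6: ready={A,B,C,D,E,F,G,H} → run C
t=7: ready={A,B,C,D,E,F,G,H} → run C
t=8: ready={A,B,D,E,F,G,H} → run G
t=9: ready={A,B,D,E,F,G,H} → run G
t=10: ready={A,B,D,E,F,G,H} → run G
t=11: ready={A,B,D,E,F,G,H} → run G
t=12: ready={A,B,D,E,F,G,H} → run G
t=13: ready={A,B,D,E,F,H} → run A
t=14: ready={A,B,D,E,F,H} → run A
t=15: ready={A,B,D,E,F,H} → run A
t=16: ready={A,B,D,E,F,H} → run A
t=17: ready={B,D,E,F,H} → run E
t=18: ready={B,D,E,F,H} → run E
t=19: ready={B,D,E,F,H} → run E
t=20: ready={B,D,E,F,H} → run E
t=21: ready={B,D,E,F,H} → run E
t=22: ready={B,D,E,F,H} → run E
t=23: ready={B,D,F,H} → run D
t=24: ready={B,D,F,H} → run D
t=25: ready={B,F,H} → run H
t=26: ready={B,F,H} → run H
t=27: ready={B,F,H} → run H
t=28: ready={B,F,H} → run H
t=29: ready={B,F,H} → run H
t=30: ready={B,F,H} → run H
t=31: ready={B,F} → run B
t=32: ready={B,F} → run B
t=33: ready={B,F} → run B
t=34: ready={F} → run F
t=35: ready={F} → run F
t=36: (idle)
t=37: (idle)
t=38: (idle)
t=39: (idle)
t=40: (idle)
t=41: (idle)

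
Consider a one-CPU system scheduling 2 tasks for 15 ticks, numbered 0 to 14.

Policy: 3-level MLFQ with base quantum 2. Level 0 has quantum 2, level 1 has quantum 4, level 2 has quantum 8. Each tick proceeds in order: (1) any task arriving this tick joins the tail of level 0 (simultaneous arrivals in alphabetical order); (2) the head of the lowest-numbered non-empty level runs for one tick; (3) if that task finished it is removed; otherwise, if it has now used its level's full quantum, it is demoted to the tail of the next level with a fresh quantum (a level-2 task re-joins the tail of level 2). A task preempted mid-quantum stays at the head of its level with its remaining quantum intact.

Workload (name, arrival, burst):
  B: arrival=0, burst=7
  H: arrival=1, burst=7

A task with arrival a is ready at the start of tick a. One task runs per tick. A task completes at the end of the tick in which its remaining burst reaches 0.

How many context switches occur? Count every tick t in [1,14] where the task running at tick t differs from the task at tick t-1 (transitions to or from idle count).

context switches = 6

t=0: L0/L1/L2 = B/-/- → run B
t=1: L0/L1/L2 = BH/-/- → run B
t=2: L0/L1/L2 = H/B/- → run H
t=3: L0/L1/L2 = H/B/- → run H
t=4: L0/L1/L2 = -/BH/- → run B
t=5: L0/L1/L2 = -/BH/- → run B
t=6: L0/L1/L2 = -/BH/- → run B
t=7: L0/L1/L2 = -/BH/- → run B
t=8: L0/L1/L2 = -/H/B → run H
t=9: L0/L1/L2 = -/H/B → run H
t=10: L0/L1/L2 = -/H/B → run H
t=11: L0/L1/L2 = -/H/B → run H
t=12: L0/L1/L2 = -/-/BH → run B
t=13: L0/L1/L2 = -/-/H → run H
t=14: (idle)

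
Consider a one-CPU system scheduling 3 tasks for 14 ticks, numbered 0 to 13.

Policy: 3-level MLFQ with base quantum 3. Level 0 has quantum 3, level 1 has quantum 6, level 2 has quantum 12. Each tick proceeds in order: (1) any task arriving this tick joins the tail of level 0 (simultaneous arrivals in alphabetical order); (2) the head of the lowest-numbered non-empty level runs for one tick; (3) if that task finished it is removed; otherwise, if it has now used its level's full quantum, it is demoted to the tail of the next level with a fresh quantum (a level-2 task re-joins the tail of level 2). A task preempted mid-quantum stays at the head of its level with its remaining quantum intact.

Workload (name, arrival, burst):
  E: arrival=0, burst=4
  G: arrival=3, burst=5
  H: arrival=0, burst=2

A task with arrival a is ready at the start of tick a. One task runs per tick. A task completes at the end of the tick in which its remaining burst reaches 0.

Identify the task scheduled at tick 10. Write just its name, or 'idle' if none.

t=0: L0/L1/L2 = EH/-/- → run E
t=1: L0/L1/L2 = EH/-/- → run E
t=2: L0/L1/L2 = EH/-/- → run E
t=3: L0/L1/L2 = HG/E/- → run H
t=4: L0/L1/L2 = HG/E/- → run H
t=5: L0/L1/L2 = G/E/- → run G
t=6: L0/L1/L2 = G/E/- → run G
t=7: L0/L1/L2 = G/E/- → run G
t=8: L0/L1/L2 = -/EG/- → run E
t=9: L0/L1/L2 = -/G/- → run G
t=10: L0/L1/L2 = -/G/- → run G
t=11: (idle)
t=12: (idle)
t=13: (idle)

running at tick 10 = G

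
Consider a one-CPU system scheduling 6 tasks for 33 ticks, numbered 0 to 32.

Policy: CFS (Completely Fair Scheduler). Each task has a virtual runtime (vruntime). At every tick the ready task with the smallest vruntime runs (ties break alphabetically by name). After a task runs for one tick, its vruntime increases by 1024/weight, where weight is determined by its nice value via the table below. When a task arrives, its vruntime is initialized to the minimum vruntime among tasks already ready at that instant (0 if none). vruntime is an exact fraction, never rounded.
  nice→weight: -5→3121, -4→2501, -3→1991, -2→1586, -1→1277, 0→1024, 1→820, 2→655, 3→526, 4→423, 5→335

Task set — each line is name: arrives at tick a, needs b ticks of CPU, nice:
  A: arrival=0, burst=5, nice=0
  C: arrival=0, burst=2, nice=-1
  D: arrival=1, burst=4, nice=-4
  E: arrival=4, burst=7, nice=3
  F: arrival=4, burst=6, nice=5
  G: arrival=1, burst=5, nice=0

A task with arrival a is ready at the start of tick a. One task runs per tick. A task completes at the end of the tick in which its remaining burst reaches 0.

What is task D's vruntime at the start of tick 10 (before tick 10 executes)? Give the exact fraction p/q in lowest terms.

t=0: vr[A=0 C=0] → run A
t=1: vr[A=1 C=0 D=0 G=0] → run C
t=2: vr[A=1 C=1024/1277 D=0 G=0] → run D
t=3: vr[A=1 C=1024/1277 D=1024/2501 G=0] → run G
t=4: vr[A=1 C=1024/1277 D=1024/2501 E=1024/2501 F=1024/2501 G=1] → run D
t=5: vr[A=1 C=1024/1277 D=2048/2501 E=1024/2501 F=1024/2501 G=1] → run E
t=6: vr[A=1 C=1024/1277 D=2048/2501 E=1549824/657763 F=1024/2501 G=1] → run F
t=7: vr[A=1 C=1024/1277 D=2048/2501 E=1549824/657763 F=2904064/837835 G=1] → run C
t=8: vr[A=1 D=2048/2501 E=1549824/657763 F=2904064/837835 G=1] → run D
t=9: vr[A=1 D=3072/2501 E=1549824/657763 F=2904064/837835 G=1] → run A
t=10: vr[A=2 D=3072/2501 E=1549824/657763 F=2904064/837835 G=1] → run G
t=11: vr[A=2 D=3072/2501 E=1549824/657763 F=2904064/837835 G=2] → run D
t=12: vr[A=2 E=1549824/657763 F=2904064/837835 G=2] → run A
t=13: vr[A=3 E=1549824/657763 F=2904064/837835 G=2] → run G
t=14: vr[A=3 E=1549824/657763 F=2904064/837835 G=3] → run E
t=15: vr[A=3 E=2830336/657763 F=2904064/837835 G=3] → run A
t=16: vr[A=4 E=2830336/657763 F=2904064/837835 G=3] → run G
t=17: vr[A=4 E=2830336/657763 F=2904064/837835 G=4] → run F
t=18: vr[A=4 E=2830336/657763 F=5465088/837835 G=4] → run A
t=19: vr[E=2830336/657763 F=5465088/837835 G=4] → run G
t=20: vr[E=2830336/657763 F=5465088/837835] → run E
t=21: vr[E=4110848/657763 F=5465088/837835] → run E
t=22: vr[E=5391360/657763 F=5465088/837835] → run F
t=23: vr[E=5391360/657763 F=8026112/837835] → run E
t=24: vr[E=6671872/657763 F=8026112/837835] → run F
t=25: vr[E=6671872/657763 F=10587136/837835] → run E
t=26: vr[E=7952384/657763 F=10587136/837835] → run E
t=27: vr[F=10587136/837835] → run F
t=28: vr[F=2629632/167567] → run F
t=29: (idle)
t=30: (idle)
t=31: (idle)
t=32: (idle)

vruntime(D, start of tick 10) = 3072/2501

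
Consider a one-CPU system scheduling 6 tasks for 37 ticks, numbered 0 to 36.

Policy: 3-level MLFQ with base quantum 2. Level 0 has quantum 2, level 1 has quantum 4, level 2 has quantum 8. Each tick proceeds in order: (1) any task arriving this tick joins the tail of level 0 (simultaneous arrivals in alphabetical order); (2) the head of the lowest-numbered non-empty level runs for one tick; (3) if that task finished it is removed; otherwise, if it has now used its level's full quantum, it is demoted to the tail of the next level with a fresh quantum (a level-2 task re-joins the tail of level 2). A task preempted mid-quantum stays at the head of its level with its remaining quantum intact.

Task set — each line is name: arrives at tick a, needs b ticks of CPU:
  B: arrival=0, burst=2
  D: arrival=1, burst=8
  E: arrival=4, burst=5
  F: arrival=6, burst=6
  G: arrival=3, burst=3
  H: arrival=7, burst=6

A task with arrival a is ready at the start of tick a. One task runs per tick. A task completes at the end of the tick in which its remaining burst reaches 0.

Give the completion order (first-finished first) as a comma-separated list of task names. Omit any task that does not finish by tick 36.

t=0: L0/L1/L2 = B/-/- → run B
t=1: L0/L1/L2 = BD/-/- → run B
t=2: L0/L1/L2 = D/-/- → run D
t=3: L0/L1/L2 = DG/-/- → run D
t=4: L0/L1/L2 = GE/D/- → run G
t=5: L0/L1/L2 = GE/D/- → run G
t=6: L0/L1/L2 = EF/DG/- → run E
t=7: L0/L1/L2 = EFH/DG/- → run E
t=8: L0/L1/L2 = FH/DGE/- → run F
t=9: L0/L1/L2 = FH/DGE/- → run F
t=10: L0/L1/L2 = H/DGEF/- → run H
t=11: L0/L1/L2 = H/DGEF/- → run H
t=12: L0/L1/L2 = -/DGEFH/- → run D
t=13: L0/L1/L2 = -/DGEFH/- → run D
t=14: L0/L1/L2 = -/DGEFH/- → run D
t=15: L0/L1/L2 = -/DGEFH/- → run D
t=16: L0/L1/L2 = -/GEFH/D → run G
t=17: L0/L1/L2 = -/EFH/D → run E
t=18: L0/L1/L2 = -/EFH/D → run E
t=19: L0/L1/L2 = -/EFH/D → run E
t=20: L0/L1/L2 = -/FH/D → run F
t=21: L0/L1/L2 = -/FH/D → run F
t=22: L0/L1/L2 = -/FH/D → run F
t=23: L0/L1/L2 = -/FH/D → run F
t=24: L0/L1/L2 = -/H/D → run H
t=25: L0/L1/L2 = -/H/D → run H
t=26: L0/L1/L2 = -/H/D → run H
t=27: L0/L1/L2 = -/H/D → run H
t=28: L0/L1/L2 = -/-/D → run D
t=29: L0/L1/L2 = -/-/D → run D
t=30: (idle)
t=31: (idle)
t=32: (idle)
t=33: (idle)
t=34: (idle)
t=35: (idle)
t=36: (idle)

completion order = B, G, E, F, H, D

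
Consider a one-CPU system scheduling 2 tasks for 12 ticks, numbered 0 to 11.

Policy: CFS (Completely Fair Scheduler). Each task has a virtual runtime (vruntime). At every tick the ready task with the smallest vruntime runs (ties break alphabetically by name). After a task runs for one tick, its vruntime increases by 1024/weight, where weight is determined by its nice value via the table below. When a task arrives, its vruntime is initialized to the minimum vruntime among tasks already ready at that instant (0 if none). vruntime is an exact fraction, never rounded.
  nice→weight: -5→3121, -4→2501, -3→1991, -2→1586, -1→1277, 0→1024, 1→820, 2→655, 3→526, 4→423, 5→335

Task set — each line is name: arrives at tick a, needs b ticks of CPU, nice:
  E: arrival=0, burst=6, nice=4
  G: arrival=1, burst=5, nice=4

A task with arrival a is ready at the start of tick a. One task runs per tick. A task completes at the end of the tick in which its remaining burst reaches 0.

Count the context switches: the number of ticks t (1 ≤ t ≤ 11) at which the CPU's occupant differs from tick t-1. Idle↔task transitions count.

context switches = 10

t=0: vr[E=0] → run E
t=1: vr[E=1024/423 G=1024/423] → run E
t=2: vr[E=2048/423 G=1024/423] → run G
t=3: vr[E=2048/423 G=2048/423] → run E
t=4: vr[E=1024/141 G=2048/423] → run G
t=5: vr[E=1024/141 G=1024/141] → run E
t=6: vr[E=4096/423 G=1024/141] → run G
t=7: vr[E=4096/423 G=4096/423] → run E
t=8: vr[E=5120/423 G=4096/423] → run G
t=9: vr[E=5120/423 G=5120/423] → run E
t=10: vr[G=5120/423] → run G
t=11: (idle)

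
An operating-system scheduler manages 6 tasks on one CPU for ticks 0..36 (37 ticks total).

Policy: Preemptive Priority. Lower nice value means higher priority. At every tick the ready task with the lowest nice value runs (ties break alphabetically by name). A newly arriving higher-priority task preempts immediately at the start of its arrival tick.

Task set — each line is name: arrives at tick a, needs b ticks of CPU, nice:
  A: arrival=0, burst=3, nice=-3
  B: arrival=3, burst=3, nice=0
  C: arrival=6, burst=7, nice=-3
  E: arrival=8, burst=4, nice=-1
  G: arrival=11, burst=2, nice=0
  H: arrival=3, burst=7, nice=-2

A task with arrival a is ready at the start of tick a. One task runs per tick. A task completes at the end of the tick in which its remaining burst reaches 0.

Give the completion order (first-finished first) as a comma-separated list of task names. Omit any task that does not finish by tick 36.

completion order = A, C, H, E, B, G

t=0: ready={A} → run A
t=1: ready={A} → run A
t=2: ready={A} → run A
t=3: ready={B,H} → run H
t=4: ready={B,H} → run H
t=5: ready={B,H} → run H
t=6: ready={B,C,H} → run C
t=7: ready={B,C,H} → run C
t=8: ready={B,C,E,H} → run C
t=9: ready={B,C,E,H} → run C
t=10: ready={B,C,E,H} → run C
t=11: ready={B,C,E,G,H} → run C
t=12: ready={B,C,E,G,H} → run C
t=13: ready={B,E,G,H} → run H
t=14: ready={B,E,G,H} → run H
t=15: ready={B,E,G,H} → run H
t=16: ready={B,E,G,H} → run H
t=17: ready={B,E,G} → run E
t=18: ready={B,E,G} → run E
t=19: ready={B,E,G} → run E
t=20: ready={B,E,G} → run E
t=21: ready={B,G} → run B
t=22: ready={B,G} → run B
t=23: ready={B,G} → run B
t=24: ready={G} → run G
t=25: ready={G} → run G
t=26: (idle)
t=27: (idle)
t=28: (idle)
t=29: (idle)
t=30: (idle)
t=31: (idle)
t=32: (idle)
t=33: (idle)
t=34: (idle)
t=35: (idle)
t=36: (idle)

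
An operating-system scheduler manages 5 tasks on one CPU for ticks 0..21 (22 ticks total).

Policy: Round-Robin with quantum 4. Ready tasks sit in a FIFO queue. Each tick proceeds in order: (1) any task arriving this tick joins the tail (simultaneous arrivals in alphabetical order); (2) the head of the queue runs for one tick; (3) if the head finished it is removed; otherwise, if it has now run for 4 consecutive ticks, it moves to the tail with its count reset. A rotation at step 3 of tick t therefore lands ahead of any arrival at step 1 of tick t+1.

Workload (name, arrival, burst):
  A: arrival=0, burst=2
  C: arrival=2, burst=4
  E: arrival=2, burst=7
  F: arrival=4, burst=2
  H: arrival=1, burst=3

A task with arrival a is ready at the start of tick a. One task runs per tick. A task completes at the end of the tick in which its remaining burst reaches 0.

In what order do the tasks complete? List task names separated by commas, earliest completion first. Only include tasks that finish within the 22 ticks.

t=0: queue=[A] q_used=0 → run A
t=1: queue=[A,H] q_used=1 → run A
t=2: queue=[H,C,E] q_used=0 → run H
t=3: queue=[H,C,E] q_used=1 → run H
t=4: queue=[H,C,E,F] q_used=2 → run H
t=5: queue=[C,E,F] q_used=0 → run C
t=6: queue=[C,E,F] q_used=1 → run C
t=7: queue=[C,E,F] q_used=2 → run C
t=8: queue=[C,E,F] q_used=3 → run C
t=9: queue=[E,F] q_used=0 → run E
t=10: queue=[E,F] q_used=1 → run E
t=11: queue=[E,F] q_used=2 → run E
t=12: queue=[E,F] q_used=3 → run E
t=13: queue=[F,E] q_used=0 → run F
t=14: queue=[F,E] q_used=1 → run F
t=15: queue=[E] q_used=0 → run E
t=16: queue=[E] q_used=1 → run E
t=17: queue=[E] q_used=2 → run E
t=18: (idle)
t=19: (idle)
t=20: (idle)
t=21: (idle)

completion order = A, H, C, F, E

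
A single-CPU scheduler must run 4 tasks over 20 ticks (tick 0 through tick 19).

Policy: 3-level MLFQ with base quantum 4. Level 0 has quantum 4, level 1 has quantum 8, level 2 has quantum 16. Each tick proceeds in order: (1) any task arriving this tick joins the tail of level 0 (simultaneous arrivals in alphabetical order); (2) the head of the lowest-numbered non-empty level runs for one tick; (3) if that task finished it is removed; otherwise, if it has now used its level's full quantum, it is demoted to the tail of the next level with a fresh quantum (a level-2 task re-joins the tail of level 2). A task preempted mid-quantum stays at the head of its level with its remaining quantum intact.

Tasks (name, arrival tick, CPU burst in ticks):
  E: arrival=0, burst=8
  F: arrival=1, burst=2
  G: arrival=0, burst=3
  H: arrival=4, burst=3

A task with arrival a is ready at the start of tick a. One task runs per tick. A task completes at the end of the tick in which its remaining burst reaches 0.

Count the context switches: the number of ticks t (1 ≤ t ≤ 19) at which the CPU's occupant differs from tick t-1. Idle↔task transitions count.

context switches = 5

t=0: L0/L1/L2 = EG/-/- → run E
t=1: L0/L1/L2 = EGF/-/- → run E
t=2: L0/L1/L2 = EGF/-/- → run E
t=3: L0/L1/L2 = EGF/-/- → run E
t=4: L0/L1/L2 = GFH/E/- → run G
t=5: L0/L1/L2 = GFH/E/- → run G
t=6: L0/L1/L2 = GFH/E/- → run G
t=7: L0/L1/L2 = FH/E/- → run F
t=8: L0/L1/L2 = FH/E/- → run F
t=9: L0/L1/L2 = H/E/- → run H
t=10: L0/L1/L2 = H/E/- → run H
t=11: L0/L1/L2 = H/E/- → run H
t=12: L0/L1/L2 = -/E/- → run E
t=13: L0/L1/L2 = -/E/- → run E
t=14: L0/L1/L2 = -/E/- → run E
t=15: L0/L1/L2 = -/E/- → run E
t=16: (idle)
t=17: (idle)
t=18: (idle)
t=19: (idle)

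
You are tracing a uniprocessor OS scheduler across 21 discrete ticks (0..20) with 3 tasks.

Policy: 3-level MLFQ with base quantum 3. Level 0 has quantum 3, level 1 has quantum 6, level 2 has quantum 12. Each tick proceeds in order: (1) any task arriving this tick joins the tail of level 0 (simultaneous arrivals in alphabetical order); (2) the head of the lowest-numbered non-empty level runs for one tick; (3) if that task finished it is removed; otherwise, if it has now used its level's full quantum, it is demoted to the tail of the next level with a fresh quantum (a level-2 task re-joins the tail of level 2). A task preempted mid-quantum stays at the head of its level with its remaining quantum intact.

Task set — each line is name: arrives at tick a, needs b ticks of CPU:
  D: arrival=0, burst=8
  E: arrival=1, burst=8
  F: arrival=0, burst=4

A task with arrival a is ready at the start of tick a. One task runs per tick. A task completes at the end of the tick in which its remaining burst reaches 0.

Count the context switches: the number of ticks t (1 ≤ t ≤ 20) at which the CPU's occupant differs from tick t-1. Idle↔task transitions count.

context switches = 6

t=0: L0/L1/L2 = DF/-/- → run D
t=1: L0/L1/L2 = DFE/-/- → run D
t=2: L0/L1/L2 = DFE/-/- → run D
t=3: L0/L1/L2 = FE/D/- → run F
t=4: L0/L1/L2 = FE/D/- → run F
t=5: L0/L1/L2 = FE/D/- → run F
t=6: L0/L1/L2 = E/DF/- → run E
t=7: L0/L1/L2 = E/DF/- → run E
t=8: L0/L1/L2 = E/DF/- → run E
t=9: L0/L1/L2 = -/DFE/- → run D
t=10: L0/L1/L2 = -/DFE/- → run D
t=11: L0/L1/L2 = -/DFE/- → run D
t=12: L0/L1/L2 = -/DFE/- → run D
t=13: L0/L1/L2 = -/DFE/- → run D
t=14: L0/L1/L2 = -/FE/- → run F
t=15: L0/L1/L2 = -/E/- → run E
t=16: L0/L1/L2 = -/E/- → run E
t=17: L0/L1/L2 = -/E/- → run E
t=18: L0/L1/L2 = -/E/- → run E
t=19: L0/L1/L2 = -/E/- → run E
t=20: (idle)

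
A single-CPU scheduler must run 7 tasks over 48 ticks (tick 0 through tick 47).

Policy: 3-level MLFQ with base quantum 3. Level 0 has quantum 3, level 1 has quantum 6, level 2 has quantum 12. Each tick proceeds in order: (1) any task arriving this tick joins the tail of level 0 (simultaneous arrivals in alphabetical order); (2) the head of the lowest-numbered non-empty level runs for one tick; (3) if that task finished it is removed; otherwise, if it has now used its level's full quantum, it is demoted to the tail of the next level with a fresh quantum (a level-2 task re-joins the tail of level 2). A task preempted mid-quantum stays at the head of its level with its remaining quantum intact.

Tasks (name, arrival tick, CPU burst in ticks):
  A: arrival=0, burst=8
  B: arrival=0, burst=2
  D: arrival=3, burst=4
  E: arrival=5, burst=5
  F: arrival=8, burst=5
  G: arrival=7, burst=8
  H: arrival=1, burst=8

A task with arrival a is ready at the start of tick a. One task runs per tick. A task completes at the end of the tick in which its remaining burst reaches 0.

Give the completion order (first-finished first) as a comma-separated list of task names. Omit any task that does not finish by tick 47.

t=0: L0/L1/L2 = AB/-/- → run A
t=1: L0/L1/L2 = ABH/-/- → run A
t=2: L0/L1/L2 = ABH/-/- → run A
t=3: L0/L1/L2 = BHD/A/- → run B
t=4: L0/L1/L2 = BHD/A/- → run B
t=5: L0/L1/L2 = HDE/A/- → run H
t=6: L0/L1/L2 = HDE/A/- → run H
t=7: L0/L1/L2 = HDEG/A/- → run H
t=8: L0/L1/L2 = DEGF/AH/- → run D
t=9: L0/L1/L2 = DEGF/AH/- → run D
t=10: L0/L1/L2 = DEGF/AH/- → run D
t=11: L0/L1/L2 = EGF/AHD/- → run E
t=12: L0/L1/L2 = EGF/AHD/- → run E
t=13: L0/L1/L2 = EGF/AHD/- → run E
t=14: L0/L1/L2 = GF/AHDE/- → run G
t=15: L0/L1/L2 = GF/AHDE/- → run G
t=16: L0/L1/L2 = GF/AHDE/- → run G
t=17: L0/L1/L2 = F/AHDEG/- → run F
t=18: L0/L1/L2 = F/AHDEG/- → run F
t=19: L0/L1/L2 = F/AHDEG/- → run F
t=20: L0/L1/L2 = -/AHDEGF/- → run A
t=21: L0/L1/L2 = -/AHDEGF/- → run A
t=22: L0/L1/L2 = -/AHDEGF/- → run A
t=23: L0/L1/L2 = -/AHDEGF/- → run A
t=24: L0/L1/L2 = -/AHDEGF/- → run A
t=25: L0/L1/L2 = -/HDEGF/- → run H
t=26: L0/L1/L2 = -/HDEGF/- → run H
t=27: L0/L1/L2 = -/HDEGF/- → run H
t=28: L0/L1/L2 = -/HDEGF/- → run H
t=29: L0/L1/L2 = -/HDEGF/- → run H
t=30: L0/L1/L2 = -/DEGF/- → run D
t=31: L0/L1/L2 = -/EGF/- → run E
t=32: L0/L1/L2 = -/EGF/- → run E
t=33: L0/L1/L2 = -/GF/- → run G
t=34: L0/L1/L2 = -/GF/- → run G
t=35: L0/L1/L2 = -/GF/- → run G
t=36: L0/L1/L2 = -/GF/- → run G
t=37: L0/L1/L2 = -/GF/- → run G
t=38: L0/L1/L2 = -/F/- → run F
t=39: L0/L1/L2 = -/F/- → run F
t=40: (idle)
t=41: (idle)
t=42: (idle)
t=43: (idle)
t=44: (idle)
t=45: (idle)
t=46: (idle)
t=47: (idle)

completion order = B, A, H, D, E, G, F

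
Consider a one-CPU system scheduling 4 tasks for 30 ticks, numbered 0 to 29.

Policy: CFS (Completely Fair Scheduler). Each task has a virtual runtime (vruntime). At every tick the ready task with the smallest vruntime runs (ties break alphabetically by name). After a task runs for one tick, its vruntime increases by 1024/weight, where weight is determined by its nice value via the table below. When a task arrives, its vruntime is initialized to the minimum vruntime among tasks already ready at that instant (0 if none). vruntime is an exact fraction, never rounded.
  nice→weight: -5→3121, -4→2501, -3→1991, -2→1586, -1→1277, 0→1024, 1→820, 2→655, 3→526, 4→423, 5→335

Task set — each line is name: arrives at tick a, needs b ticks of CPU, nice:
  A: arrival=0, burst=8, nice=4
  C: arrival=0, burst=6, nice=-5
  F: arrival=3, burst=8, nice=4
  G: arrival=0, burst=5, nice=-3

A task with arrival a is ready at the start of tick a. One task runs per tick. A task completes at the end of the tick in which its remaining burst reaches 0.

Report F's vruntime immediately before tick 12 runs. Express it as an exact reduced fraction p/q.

t=0: vr[A=0 C=0 G=0] → run A
t=1: vr[A=1024/423 C=0 G=0] → run C
t=2: vr[A=1024/423 C=1024/3121 G=0] → run G
t=3: vr[A=1024/423 C=1024/3121 F=1024/3121 G=1024/1991] → run C
t=4: vr[A=1024/423 C=2048/3121 F=1024/3121 G=1024/1991] → run F
t=5: vr[A=1024/423 C=2048/3121 F=3629056/1320183 G=1024/1991] → run G
t=6: vr[A=1024/423 C=2048/3121 F=3629056/1320183 G=2048/1991] → run C
t=7: vr[A=1024/423 C=3072/3121 F=3629056/1320183 G=2048/1991] → run C
t=8: vr[A=1024/423 C=4096/3121 F=3629056/1320183 G=2048/1991] → run G
t=9: vr[A=1024/423 C=4096/3121 F=3629056/1320183 G=3072/1991] → run C
t=10: vr[A=1024/423 C=5120/3121 F=3629056/1320183 G=3072/1991] → run G
t=11: vr[A=1024/423 C=5120/3121 F=3629056/1320183 G=4096/1991] → run C
t=12: vr[A=1024/423 F=3629056/1320183 G=4096/1991] → run G
t=13: vr[A=1024/423 F=3629056/1320183] → run A
t=14: vr[A=2048/423 F=3629056/1320183] → run F
t=15: vr[A=2048/423 F=6824960/1320183] → run A
t=16: vr[A=1024/141 F=6824960/1320183] → run F
t=17: vr[A=1024/141 F=3340288/440061] → run A
t=18: vr[A=4096/423 F=3340288/440061] → run F
t=19: vr[A=4096/423 F=13216768/1320183] → run A
t=20: vr[A=5120/423 F=13216768/1320183] → run F
t=21: vr[A=5120/423 F=16412672/1320183] → run A
t=22: vr[A=2048/141 F=16412672/1320183] → run F
t=23: vr[A=2048/141 F=6536192/440061] → run A
t=24: vr[A=7168/423 F=6536192/440061] → run F
t=25: vr[A=7168/423 F=22804480/1320183] → run A
t=26: vr[F=22804480/1320183] → run F
t=27: (idle)
t=28: (idle)
t=29: (idle)

vruntime(F, start of tick 12) = 3629056/1320183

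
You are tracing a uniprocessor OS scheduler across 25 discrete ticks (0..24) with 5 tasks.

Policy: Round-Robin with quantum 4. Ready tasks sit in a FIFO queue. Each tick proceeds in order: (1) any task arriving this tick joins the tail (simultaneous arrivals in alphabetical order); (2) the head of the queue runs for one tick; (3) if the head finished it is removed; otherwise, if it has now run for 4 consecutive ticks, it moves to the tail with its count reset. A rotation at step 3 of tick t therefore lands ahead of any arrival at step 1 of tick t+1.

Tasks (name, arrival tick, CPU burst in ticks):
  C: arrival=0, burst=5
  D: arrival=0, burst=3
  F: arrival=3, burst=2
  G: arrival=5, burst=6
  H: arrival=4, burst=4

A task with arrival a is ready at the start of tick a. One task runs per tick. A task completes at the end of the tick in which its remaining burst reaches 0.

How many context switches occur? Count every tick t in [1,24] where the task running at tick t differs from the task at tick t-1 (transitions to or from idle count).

t=0: queue=[C,D] q_used=0 → run C
t=1: queue=[C,D] q_used=1 → run C
t=2: queue=[C,D] q_used=2 → run C
t=3: queue=[C,D,F] q_used=3 → run C
t=4: queue=[D,F,C,H] q_used=0 → run D
t=5: queue=[D,F,C,H,G] q_used=1 → run D
t=6: queue=[D,F,C,H,G] q_used=2 → run D
t=7: queue=[F,C,H,G] q_used=0 → run F
t=8: queue=[F,C,H,G] q_used=1 → run F
t=9: queue=[C,H,G] q_used=0 → run C
t=10: queue=[H,G] q_used=0 → run H
t=11: queue=[H,G] q_used=1 → run H
t=12: queue=[H,G] q_used=2 → run H
t=13: queue=[H,G] q_used=3 → run H
t=14: queue=[G] q_used=0 → run G
t=15: queue=[G] q_used=1 → run G
t=16: queue=[G] q_used=2 → run G
t=17: queue=[G] q_used=3 → run G
t=18: queue=[G] q_used=0 → run G
t=19: queue=[G] q_used=1 → run G
t=20: (idle)
t=21: (idle)
t=22: (idle)
t=23: (idle)
t=24: (idle)

context switches = 6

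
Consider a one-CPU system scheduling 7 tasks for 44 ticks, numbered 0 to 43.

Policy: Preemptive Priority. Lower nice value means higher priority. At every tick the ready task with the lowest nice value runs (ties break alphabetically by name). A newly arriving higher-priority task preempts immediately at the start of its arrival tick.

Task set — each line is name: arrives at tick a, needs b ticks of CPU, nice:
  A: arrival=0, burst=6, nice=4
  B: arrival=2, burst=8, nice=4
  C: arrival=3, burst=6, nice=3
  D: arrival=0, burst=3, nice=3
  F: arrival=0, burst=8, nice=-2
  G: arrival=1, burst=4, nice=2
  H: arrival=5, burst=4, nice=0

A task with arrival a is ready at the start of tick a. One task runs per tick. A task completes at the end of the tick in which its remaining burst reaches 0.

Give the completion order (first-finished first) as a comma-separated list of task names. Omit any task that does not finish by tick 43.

completion order = F, H, G, C, D, A, B

t=0: ready={A,D,F} → run F
t=1: ready={A,D,F,G} → run F
t=2: ready={A,B,D,F,G} → run F
t=3: ready={A,B,C,D,F,G} → run F
t=4: ready={A,B,C,D,F,G} → run F
t=5: ready={A,B,C,D,F,G,H} → run F
t=6: ready={A,B,C,D,F,G,H} → run F
t=7: ready={A,B,C,D,F,G,H} → run F
t=8: ready={A,B,C,D,G,H} → run H
t=9: ready={A,B,C,D,G,H} → run H
t=10: ready={A,B,C,D,G,H} → run H
t=11: ready={A,B,C,D,G,H} → run H
t=12: ready={A,B,C,D,G} → run G
t=13: ready={A,B,C,D,G} → run G
t=14: ready={A,B,C,D,G} → run G
t=15: ready={A,B,C,D,G} → run G
t=16: ready={A,B,C,D} → run C
t=17: ready={A,B,C,D} → run C
t=18: ready={A,B,C,D} → run C
t=19: ready={A,B,C,D} → run C
t=20: ready={A,B,C,D} → run C
t=21: ready={A,B,C,D} → run C
t=22: ready={A,B,D} → run D
t=23: ready={A,B,D} → run D
t=24: ready={A,B,D} → run D
t=25: ready={A,B} → run A
t=26: ready={A,B} → run A
t=27: ready={A,B} → run A
t=28: ready={A,B} → run A
t=29: ready={A,B} → run A
t=30: ready={A,B} → run A
t=31: ready={B} → run B
t=32: ready={B} → run B
t=33: ready={B} → run B
t=34: ready={B} → run B
t=35: ready={B} → run B
t=36: ready={B} → run B
t=37: ready={B} → run B
t=38: ready={B} → run B
t=39: (idle)
t=40: (idle)
t=41: (idle)
t=42: (idle)
t=43: (idle)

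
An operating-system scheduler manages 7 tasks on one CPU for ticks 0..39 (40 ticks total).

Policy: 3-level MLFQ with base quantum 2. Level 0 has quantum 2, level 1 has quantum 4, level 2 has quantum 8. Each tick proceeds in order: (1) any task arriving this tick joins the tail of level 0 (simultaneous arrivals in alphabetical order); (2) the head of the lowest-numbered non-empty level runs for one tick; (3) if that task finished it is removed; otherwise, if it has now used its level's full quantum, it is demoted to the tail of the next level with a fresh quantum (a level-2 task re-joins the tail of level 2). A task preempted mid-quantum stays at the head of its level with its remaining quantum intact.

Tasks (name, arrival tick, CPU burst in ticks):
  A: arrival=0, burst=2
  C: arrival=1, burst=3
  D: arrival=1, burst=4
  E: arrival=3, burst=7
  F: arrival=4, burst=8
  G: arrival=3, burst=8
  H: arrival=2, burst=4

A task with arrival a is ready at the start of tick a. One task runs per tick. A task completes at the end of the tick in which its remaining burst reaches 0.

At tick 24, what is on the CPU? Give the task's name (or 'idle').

t=0: L0/L1/L2 = A/-/- → run A
t=1: L0/L1/L2 = ACD/-/- → run A
t=2: L0/L1/L2 = CDH/-/- → run C
t=3: L0/L1/L2 = CDHEG/-/- → run C
t=4: L0/L1/L2 = DHEGF/C/- → run D
t=5: L0/L1/L2 = DHEGF/C/- → run D
t=6: L0/L1/L2 = HEGF/CD/- → run H
t=7: L0/L1/L2 = HEGF/CD/- → run H
t=8: L0/L1/L2 = EGF/CDH/- → run E
t=9: L0/L1/L2 = EGF/CDH/- → run E
t=10: L0/L1/L2 = GF/CDHE/- → run G
t=11: L0/L1/L2 = GF/CDHE/- → run G
t=12: L0/L1/L2 = F/CDHEG/- → run F
t=13: L0/L1/L2 = F/CDHEG/- → run F
t=14: L0/L1/L2 = -/CDHEGF/- → run C
t=15: L0/L1/L2 = -/DHEGF/- → run D
t=16: L0/L1/L2 = -/DHEGF/- → run D
t=17: L0/L1/L2 = -/HEGF/- → run H
t=18: L0/L1/L2 = -/HEGF/- → run H
t=19: L0/L1/L2 = -/EGF/- → run E
t=20: L0/L1/L2 = -/EGF/- → run E
t=21: L0/L1/L2 = -/EGF/- → run E
t=22: L0/L1/L2 = -/EGF/- → run E
t=23: L0/L1/L2 = -/GF/E → run G
t=24: L0/L1/L2 = -/GF/E → run G
t=25: L0/L1/L2 = -/GF/E → run G
t=26: L0/L1/L2 = -/GF/E → run G
t=27: L0/L1/L2 = -/F/EG → run F
t=28: L0/L1/L2 = -/F/EG → run F
t=29: L0/L1/L2 = -/F/EG → run F
t=30: L0/L1/L2 = -/F/EG → run F
t=31: L0/L1/L2 = -/-/EGF → run E
t=32: L0/L1/L2 = -/-/GF → run G
t=33: L0/L1/L2 = -/-/GF → run G
t=34: L0/L1/L2 = -/-/F → run F
t=35: L0/L1/L2 = -/-/F → run F
t=36: (idle)
t=37: (idle)
t=38: (idle)
t=39: (idle)

running at tick 24 = G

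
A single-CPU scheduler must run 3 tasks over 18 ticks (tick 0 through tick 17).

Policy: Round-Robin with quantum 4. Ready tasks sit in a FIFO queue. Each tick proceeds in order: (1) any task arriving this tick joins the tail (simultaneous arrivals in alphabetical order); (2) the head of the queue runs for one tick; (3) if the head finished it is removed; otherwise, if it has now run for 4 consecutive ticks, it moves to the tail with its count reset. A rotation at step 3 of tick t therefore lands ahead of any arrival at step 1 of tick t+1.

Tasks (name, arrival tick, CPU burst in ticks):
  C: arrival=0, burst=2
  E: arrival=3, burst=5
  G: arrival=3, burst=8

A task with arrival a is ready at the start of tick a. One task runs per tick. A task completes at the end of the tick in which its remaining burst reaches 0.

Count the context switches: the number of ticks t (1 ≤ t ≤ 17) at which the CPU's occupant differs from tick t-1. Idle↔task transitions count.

context switches = 6

t=0: queue=[C] q_used=0 → run C
t=1: queue=[C] q_used=1 → run C
t=2: (idle)
t=3: queue=[E,G] q_used=0 → run E
t=4: queue=[E,G] q_used=1 → run E
t=5: queue=[E,G] q_used=2 → run E
t=6: queue=[E,G] q_used=3 → run E
t=7: queue=[G,E] q_used=0 → run G
t=8: queue=[G,E] q_used=1 → run G
t=9: queue=[G,E] q_used=2 → run G
t=10: queue=[G,E] q_used=3 → run G
t=11: queue=[E,G] q_used=0 → run E
t=12: queue=[G] q_used=0 → run G
t=13: queue=[G] q_used=1 → run G
t=14: queue=[G] q_used=2 → run G
t=15: queue=[G] q_used=3 → run G
t=16: (idle)
t=17: (idle)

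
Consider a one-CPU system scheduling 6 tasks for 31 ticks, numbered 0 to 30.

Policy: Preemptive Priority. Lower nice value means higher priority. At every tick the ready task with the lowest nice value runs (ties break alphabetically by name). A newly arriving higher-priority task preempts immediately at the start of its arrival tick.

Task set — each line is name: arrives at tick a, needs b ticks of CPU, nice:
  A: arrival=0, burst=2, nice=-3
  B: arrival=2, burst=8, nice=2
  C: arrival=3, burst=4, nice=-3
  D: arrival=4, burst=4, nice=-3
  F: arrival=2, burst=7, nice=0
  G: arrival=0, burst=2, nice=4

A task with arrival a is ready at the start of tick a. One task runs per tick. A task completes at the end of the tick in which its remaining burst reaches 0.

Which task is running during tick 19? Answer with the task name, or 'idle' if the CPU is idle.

t=0: ready={A,G} → run A
t=1: ready={A,G} → run A
t=2: ready={B,F,G} → run F
t=3: ready={B,C,F,G} → run C
t=4: ready={B,C,D,F,G} → run C
t=5: ready={B,C,D,F,G} → run C
t=6: ready={B,C,D,F,G} → run C
t=7: ready={B,D,F,G} → run D
t=8: ready={B,D,F,G} → run D
t=9: ready={B,D,F,G} → run D
t=10: ready={B,D,F,G} → run D
t=11: ready={B,F,G} → run F
t=12: ready={B,F,G} → run F
t=13: ready={B,F,G} → run F
t=14: ready={B,F,G} → run F
t=15: ready={B,F,G} → run F
t=16: ready={B,F,G} → run F
t=17: ready={B,G} → run B
t=18: ready={B,G} → run B
t=19: ready={B,G} → run B
t=20: ready={B,G} → run B
t=21: ready={B,G} → run B
t=22: ready={B,G} → run B
t=23: ready={B,G} → run B
t=24: ready={B,G} → run B
t=25: ready={G} → run G
t=26: ready={G} → run G
t=27: (idle)
t=28: (idle)
t=29: (idle)
t=30: (idle)

running at tick 19 = B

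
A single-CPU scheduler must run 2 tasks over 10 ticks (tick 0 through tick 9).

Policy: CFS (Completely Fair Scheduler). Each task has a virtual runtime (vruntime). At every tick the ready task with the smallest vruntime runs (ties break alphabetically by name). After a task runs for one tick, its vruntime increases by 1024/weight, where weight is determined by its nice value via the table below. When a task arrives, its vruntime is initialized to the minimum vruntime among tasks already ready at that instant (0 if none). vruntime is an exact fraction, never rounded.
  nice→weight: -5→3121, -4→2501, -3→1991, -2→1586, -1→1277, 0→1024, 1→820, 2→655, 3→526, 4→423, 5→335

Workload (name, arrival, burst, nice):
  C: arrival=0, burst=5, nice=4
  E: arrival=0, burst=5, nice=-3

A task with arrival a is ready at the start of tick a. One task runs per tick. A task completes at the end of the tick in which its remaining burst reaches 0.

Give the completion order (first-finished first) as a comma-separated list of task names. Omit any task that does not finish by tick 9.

completion order = E, C

t=0: vr[C=0 E=0] → run C
t=1: vr[C=1024/423 E=0] → run E
t=2: vr[C=1024/423 E=1024/1991] → run E
t=3: vr[C=1024/423 E=2048/1991] → run E
t=4: vr[C=1024/423 E=3072/1991] → run E
t=5: vr[C=1024/423 E=4096/1991] → run E
t=6: vr[C=1024/423] → run C
t=7: vr[C=2048/423] → run C
t=8: vr[C=1024/141] → run C
t=9: vr[C=4096/423] → run C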